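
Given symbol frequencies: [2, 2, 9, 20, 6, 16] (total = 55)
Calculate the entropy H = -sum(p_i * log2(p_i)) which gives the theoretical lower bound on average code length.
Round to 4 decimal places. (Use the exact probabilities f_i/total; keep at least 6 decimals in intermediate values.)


Per-symbol terms -p_i * log2(p_i) with p_i = f_i/55:
  p = 2/55 = 0.036364: log2(p) = -4.781360, -p*log2(p) = 0.173868
  p = 2/55 = 0.036364: log2(p) = -4.781360, -p*log2(p) = 0.173868
  p = 9/55 = 0.163636: log2(p) = -2.611435, -p*log2(p) = 0.427326
  p = 20/55 = 0.363636: log2(p) = -1.459432, -p*log2(p) = 0.530702
  p = 6/55 = 0.109091: log2(p) = -3.196397, -p*log2(p) = 0.348698
  p = 16/55 = 0.290909: log2(p) = -1.781360, -p*log2(p) = 0.518214
H = 0.173868 + 0.173868 + 0.427326 + 0.530702 + 0.348698 + 0.518214 = 2.172676

H = 2.1727 bits/symbol


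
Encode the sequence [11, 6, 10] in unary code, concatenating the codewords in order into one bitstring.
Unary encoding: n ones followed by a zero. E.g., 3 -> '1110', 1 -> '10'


Encode each number as n ones followed by a terminating 0:
  11 -> 111111111110 (12 bits)
  6 -> 1111110 (7 bits)
  10 -> 11111111110 (11 bits)
Total length = 12 + 7 + 11 = 30 bits.

Unary([11, 6, 10]) = 111111111110111111011111111110 (30 bits)


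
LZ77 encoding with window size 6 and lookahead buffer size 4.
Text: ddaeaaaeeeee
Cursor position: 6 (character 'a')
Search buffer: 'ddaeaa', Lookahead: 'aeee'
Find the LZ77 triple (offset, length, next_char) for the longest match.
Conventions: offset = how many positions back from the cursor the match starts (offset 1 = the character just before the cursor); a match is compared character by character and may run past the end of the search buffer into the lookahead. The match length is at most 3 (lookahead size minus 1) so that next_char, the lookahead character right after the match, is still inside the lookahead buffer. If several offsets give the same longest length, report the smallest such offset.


Try each offset into the search buffer:
  offset=1 (pos 5, char 'a'): match length 1
  offset=2 (pos 4, char 'a'): match length 1
  offset=3 (pos 3, char 'e'): match length 0
  offset=4 (pos 2, char 'a'): match length 2
  offset=5 (pos 1, char 'd'): match length 0
  offset=6 (pos 0, char 'd'): match length 0
Longest match has length 2 at offset 4.
next_char = character at position 6 + 2 = 8 -> 'e'

Best match: offset=4, length=2 (matching 'ae' starting at position 2)
LZ77 triple: (4, 2, 'e')


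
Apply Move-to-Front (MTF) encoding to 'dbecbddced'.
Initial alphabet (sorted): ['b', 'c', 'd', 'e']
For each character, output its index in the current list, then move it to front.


MTF encoding:
'd': index 2 in ['b', 'c', 'd', 'e'] -> ['d', 'b', 'c', 'e']
'b': index 1 in ['d', 'b', 'c', 'e'] -> ['b', 'd', 'c', 'e']
'e': index 3 in ['b', 'd', 'c', 'e'] -> ['e', 'b', 'd', 'c']
'c': index 3 in ['e', 'b', 'd', 'c'] -> ['c', 'e', 'b', 'd']
'b': index 2 in ['c', 'e', 'b', 'd'] -> ['b', 'c', 'e', 'd']
'd': index 3 in ['b', 'c', 'e', 'd'] -> ['d', 'b', 'c', 'e']
'd': index 0 in ['d', 'b', 'c', 'e'] -> ['d', 'b', 'c', 'e']
'c': index 2 in ['d', 'b', 'c', 'e'] -> ['c', 'd', 'b', 'e']
'e': index 3 in ['c', 'd', 'b', 'e'] -> ['e', 'c', 'd', 'b']
'd': index 2 in ['e', 'c', 'd', 'b'] -> ['d', 'e', 'c', 'b']


Output: [2, 1, 3, 3, 2, 3, 0, 2, 3, 2]


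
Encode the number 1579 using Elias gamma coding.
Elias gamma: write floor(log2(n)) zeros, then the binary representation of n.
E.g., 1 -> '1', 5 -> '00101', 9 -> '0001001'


num_bits = floor(log2(1579)) + 1 = 11
leading_zeros = num_bits - 1 = 10
binary(1579) = 11000101011

Elias gamma(1579) = '0000000000' + '11000101011' = 000000000011000101011 (21 bits)


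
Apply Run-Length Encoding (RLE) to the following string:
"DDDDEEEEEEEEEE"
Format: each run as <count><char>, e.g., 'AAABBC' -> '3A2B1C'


Scanning runs left to right:
  i=0: run of 'D' x 4 -> '4D'
  i=4: run of 'E' x 10 -> '10E'

RLE = 4D10E


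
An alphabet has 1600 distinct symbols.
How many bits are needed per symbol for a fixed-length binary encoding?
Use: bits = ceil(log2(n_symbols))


log2(1600) = 10.6439
Bracket: 2^10 = 1024 < 1600 <= 2^11 = 2048
So ceil(log2(1600)) = 11

bits = ceil(log2(1600)) = ceil(10.6439) = 11 bits


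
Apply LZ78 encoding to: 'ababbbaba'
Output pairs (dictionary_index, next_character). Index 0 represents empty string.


LZ78 encoding steps:
Dictionary: {0: ''}
Step 1: w='' (idx 0), next='a' -> output (0, 'a'), add 'a' as idx 1
Step 2: w='' (idx 0), next='b' -> output (0, 'b'), add 'b' as idx 2
Step 3: w='a' (idx 1), next='b' -> output (1, 'b'), add 'ab' as idx 3
Step 4: w='b' (idx 2), next='b' -> output (2, 'b'), add 'bb' as idx 4
Step 5: w='ab' (idx 3), next='a' -> output (3, 'a'), add 'aba' as idx 5


Encoded: [(0, 'a'), (0, 'b'), (1, 'b'), (2, 'b'), (3, 'a')]


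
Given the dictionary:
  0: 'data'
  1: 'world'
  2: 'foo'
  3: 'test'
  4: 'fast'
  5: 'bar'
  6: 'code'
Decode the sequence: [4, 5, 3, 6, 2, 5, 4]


Look up each index in the dictionary:
  4 -> 'fast'
  5 -> 'bar'
  3 -> 'test'
  6 -> 'code'
  2 -> 'foo'
  5 -> 'bar'
  4 -> 'fast'

Decoded: "fast bar test code foo bar fast"


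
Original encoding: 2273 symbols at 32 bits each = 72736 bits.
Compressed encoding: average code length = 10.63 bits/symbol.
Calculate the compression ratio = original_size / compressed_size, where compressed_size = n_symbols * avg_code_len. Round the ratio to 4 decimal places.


original_size = n_symbols * orig_bits = 2273 * 32 = 72736 bits
compressed_size = n_symbols * avg_code_len = 2273 * 10.63 = 24161.99 bits
ratio = original_size / compressed_size = 72736 / 24161.99 = 3.0103

Compression ratio = 3.0103


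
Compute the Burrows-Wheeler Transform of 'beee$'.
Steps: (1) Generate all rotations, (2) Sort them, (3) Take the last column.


Rotations (sorted):
  0: $beee -> last char: e
  1: beee$ -> last char: $
  2: e$bee -> last char: e
  3: ee$be -> last char: e
  4: eee$b -> last char: b


BWT = e$eeb


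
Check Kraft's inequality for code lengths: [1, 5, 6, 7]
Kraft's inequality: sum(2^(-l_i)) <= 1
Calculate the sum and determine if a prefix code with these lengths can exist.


Sum = 2^(-1) + 2^(-5) + 2^(-6) + 2^(-7)
    = 0.5 + 0.03125 + 0.015625 + 0.0078125
    = 71/128 = 0.5546875
Since 0.5546875 <= 1, Kraft's inequality IS satisfied.
A prefix code with these lengths CAN exist.

Kraft sum = 0.5546875. Satisfied.


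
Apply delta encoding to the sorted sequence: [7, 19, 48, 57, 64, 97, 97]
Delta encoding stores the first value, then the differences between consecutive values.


First value: 7
Deltas:
  19 - 7 = 12
  48 - 19 = 29
  57 - 48 = 9
  64 - 57 = 7
  97 - 64 = 33
  97 - 97 = 0


Delta encoded: [7, 12, 29, 9, 7, 33, 0]


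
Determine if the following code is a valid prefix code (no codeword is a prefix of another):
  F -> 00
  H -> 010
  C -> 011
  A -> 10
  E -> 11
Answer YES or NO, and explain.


Checking each pair (does one codeword prefix another?):
  F='00' vs H='010': no prefix
  F='00' vs C='011': no prefix
  F='00' vs A='10': no prefix
  F='00' vs E='11': no prefix
  H='010' vs F='00': no prefix
  H='010' vs C='011': no prefix
  H='010' vs A='10': no prefix
  H='010' vs E='11': no prefix
  C='011' vs F='00': no prefix
  C='011' vs H='010': no prefix
  C='011' vs A='10': no prefix
  C='011' vs E='11': no prefix
  A='10' vs F='00': no prefix
  A='10' vs H='010': no prefix
  A='10' vs C='011': no prefix
  A='10' vs E='11': no prefix
  E='11' vs F='00': no prefix
  E='11' vs H='010': no prefix
  E='11' vs C='011': no prefix
  E='11' vs A='10': no prefix
No violation found over all pairs.

YES -- this is a valid prefix code. No codeword is a prefix of any other codeword.


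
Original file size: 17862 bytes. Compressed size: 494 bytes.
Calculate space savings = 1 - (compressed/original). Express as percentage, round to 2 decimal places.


ratio = compressed/original = 494/17862 = 0.027656
savings = 1 - ratio = 1 - 0.027656 = 0.972344
as a percentage: 0.972344 * 100 = 97.23%

Space savings = 1 - 494/17862 = 97.23%


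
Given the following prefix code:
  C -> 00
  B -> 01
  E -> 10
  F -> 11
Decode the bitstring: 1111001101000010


Decoding step by step:
Bits 11 -> F
Bits 11 -> F
Bits 00 -> C
Bits 11 -> F
Bits 01 -> B
Bits 00 -> C
Bits 00 -> C
Bits 10 -> E


Decoded message: FFCFBCCE


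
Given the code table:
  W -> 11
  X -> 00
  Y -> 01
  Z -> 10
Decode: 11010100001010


Decoding:
11 -> W
01 -> Y
01 -> Y
00 -> X
00 -> X
10 -> Z
10 -> Z


Result: WYYXXZZ


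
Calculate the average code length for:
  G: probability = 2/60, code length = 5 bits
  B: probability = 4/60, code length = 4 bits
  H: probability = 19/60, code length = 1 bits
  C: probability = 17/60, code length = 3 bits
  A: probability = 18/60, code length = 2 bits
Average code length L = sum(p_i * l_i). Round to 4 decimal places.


Weighted contributions p_i * l_i:
  G: (2/60) * 5 = 10/60
  B: (4/60) * 4 = 16/60
  H: (19/60) * 1 = 19/60
  C: (17/60) * 3 = 51/60
  A: (18/60) * 2 = 36/60
Sum = (10 + 16 + 19 + 51 + 36)/60 = 132/60

L = 132/60 = 2.2000 bits/symbol


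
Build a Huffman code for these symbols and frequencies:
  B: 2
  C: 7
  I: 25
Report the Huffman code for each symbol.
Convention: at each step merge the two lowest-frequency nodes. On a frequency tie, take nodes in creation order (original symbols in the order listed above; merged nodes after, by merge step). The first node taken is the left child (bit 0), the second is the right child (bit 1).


Huffman tree construction:
Step 1: Merge B(2) + C(7) = 9
Step 2: Merge (B+C)(9) + I(25) = 34
Read each symbol's code off the tree from the root (left child = 0, right child = 1).

Codes:
  B: 00 (length 2)
  C: 01 (length 2)
  I: 1 (length 1)
Average code length: 43/34 = 1.2647 bits/symbol


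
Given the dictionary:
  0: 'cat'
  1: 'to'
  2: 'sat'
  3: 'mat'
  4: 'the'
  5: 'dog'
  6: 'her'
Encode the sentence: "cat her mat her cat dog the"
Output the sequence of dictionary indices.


Look up each word in the dictionary:
  'cat' -> 0
  'her' -> 6
  'mat' -> 3
  'her' -> 6
  'cat' -> 0
  'dog' -> 5
  'the' -> 4

Encoded: [0, 6, 3, 6, 0, 5, 4]


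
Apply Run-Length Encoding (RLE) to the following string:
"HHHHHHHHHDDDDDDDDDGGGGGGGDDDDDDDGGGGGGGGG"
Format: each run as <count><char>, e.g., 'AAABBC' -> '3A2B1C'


Scanning runs left to right:
  i=0: run of 'H' x 9 -> '9H'
  i=9: run of 'D' x 9 -> '9D'
  i=18: run of 'G' x 7 -> '7G'
  i=25: run of 'D' x 7 -> '7D'
  i=32: run of 'G' x 9 -> '9G'

RLE = 9H9D7G7D9G


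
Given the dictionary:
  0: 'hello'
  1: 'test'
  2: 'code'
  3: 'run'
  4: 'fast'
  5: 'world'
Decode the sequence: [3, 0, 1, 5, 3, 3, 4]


Look up each index in the dictionary:
  3 -> 'run'
  0 -> 'hello'
  1 -> 'test'
  5 -> 'world'
  3 -> 'run'
  3 -> 'run'
  4 -> 'fast'

Decoded: "run hello test world run run fast"


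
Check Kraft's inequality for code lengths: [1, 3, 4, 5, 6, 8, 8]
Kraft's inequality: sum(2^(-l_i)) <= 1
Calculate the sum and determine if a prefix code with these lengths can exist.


Sum = 2^(-1) + 2^(-3) + 2^(-4) + 2^(-5) + 2^(-6) + 2^(-8) + 2^(-8)
    = 0.5 + 0.125 + 0.0625 + 0.03125 + 0.015625 + 0.00390625 + 0.00390625
    = 190/256 = 0.7421875
Since 0.7421875 <= 1, Kraft's inequality IS satisfied.
A prefix code with these lengths CAN exist.

Kraft sum = 0.7421875. Satisfied.


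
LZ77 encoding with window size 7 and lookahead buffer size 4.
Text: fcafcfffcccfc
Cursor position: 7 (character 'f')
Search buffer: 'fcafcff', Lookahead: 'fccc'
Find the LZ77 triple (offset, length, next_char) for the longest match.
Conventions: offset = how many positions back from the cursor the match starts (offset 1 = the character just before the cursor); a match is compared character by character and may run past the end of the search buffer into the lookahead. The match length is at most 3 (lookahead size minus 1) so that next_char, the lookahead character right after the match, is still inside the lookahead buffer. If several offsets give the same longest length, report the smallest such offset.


Try each offset into the search buffer:
  offset=1 (pos 6, char 'f'): match length 1
  offset=2 (pos 5, char 'f'): match length 1
  offset=3 (pos 4, char 'c'): match length 0
  offset=4 (pos 3, char 'f'): match length 2
  offset=5 (pos 2, char 'a'): match length 0
  offset=6 (pos 1, char 'c'): match length 0
  offset=7 (pos 0, char 'f'): match length 2
Longest match has length 2, found at offsets 4, 7; take the smallest, offset 4.
next_char = character at position 7 + 2 = 9 -> 'c'

Best match: offset=4, length=2 (matching 'fc' starting at position 3)
LZ77 triple: (4, 2, 'c')


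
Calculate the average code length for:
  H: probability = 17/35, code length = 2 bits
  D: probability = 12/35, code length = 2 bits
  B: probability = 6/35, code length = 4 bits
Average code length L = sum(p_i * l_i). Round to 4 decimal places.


Weighted contributions p_i * l_i:
  H: (17/35) * 2 = 34/35
  D: (12/35) * 2 = 24/35
  B: (6/35) * 4 = 24/35
Sum = (34 + 24 + 24)/35 = 82/35

L = 82/35 = 2.3429 bits/symbol


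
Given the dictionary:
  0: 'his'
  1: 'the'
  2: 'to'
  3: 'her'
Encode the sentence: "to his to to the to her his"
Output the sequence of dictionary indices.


Look up each word in the dictionary:
  'to' -> 2
  'his' -> 0
  'to' -> 2
  'to' -> 2
  'the' -> 1
  'to' -> 2
  'her' -> 3
  'his' -> 0

Encoded: [2, 0, 2, 2, 1, 2, 3, 0]


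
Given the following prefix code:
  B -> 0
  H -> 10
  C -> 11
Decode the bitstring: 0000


Decoding step by step:
Bits 0 -> B
Bits 0 -> B
Bits 0 -> B
Bits 0 -> B


Decoded message: BBBB


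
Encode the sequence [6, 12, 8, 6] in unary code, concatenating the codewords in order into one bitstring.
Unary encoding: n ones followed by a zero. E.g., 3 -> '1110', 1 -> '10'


Encode each number as n ones followed by a terminating 0:
  6 -> 1111110 (7 bits)
  12 -> 1111111111110 (13 bits)
  8 -> 111111110 (9 bits)
  6 -> 1111110 (7 bits)
Total length = 7 + 13 + 9 + 7 = 36 bits.

Unary([6, 12, 8, 6]) = 111111011111111111101111111101111110 (36 bits)


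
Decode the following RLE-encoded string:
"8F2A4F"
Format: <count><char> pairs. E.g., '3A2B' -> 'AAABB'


Expanding each <count><char> pair:
  8F -> 'FFFFFFFF'
  2A -> 'AA'
  4F -> 'FFFF'

Decoded = FFFFFFFFAAFFFF


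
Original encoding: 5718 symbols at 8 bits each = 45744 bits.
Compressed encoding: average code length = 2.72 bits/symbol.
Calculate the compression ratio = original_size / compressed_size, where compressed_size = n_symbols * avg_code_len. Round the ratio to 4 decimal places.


original_size = n_symbols * orig_bits = 5718 * 8 = 45744 bits
compressed_size = n_symbols * avg_code_len = 5718 * 2.72 = 15552.96 bits
ratio = original_size / compressed_size = 45744 / 15552.96 = 2.9412

Compression ratio = 2.9412


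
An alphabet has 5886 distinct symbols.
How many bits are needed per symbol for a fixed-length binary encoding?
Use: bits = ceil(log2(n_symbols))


log2(5886) = 12.5231
Bracket: 2^12 = 4096 < 5886 <= 2^13 = 8192
So ceil(log2(5886)) = 13

bits = ceil(log2(5886)) = ceil(12.5231) = 13 bits


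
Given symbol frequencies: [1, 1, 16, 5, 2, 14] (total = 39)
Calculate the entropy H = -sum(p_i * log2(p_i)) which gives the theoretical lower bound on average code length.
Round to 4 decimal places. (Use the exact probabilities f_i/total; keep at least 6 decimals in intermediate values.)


Per-symbol terms -p_i * log2(p_i) with p_i = f_i/39:
  p = 1/39 = 0.025641: log2(p) = -5.285402, -p*log2(p) = 0.135523
  p = 1/39 = 0.025641: log2(p) = -5.285402, -p*log2(p) = 0.135523
  p = 16/39 = 0.410256: log2(p) = -1.285402, -p*log2(p) = 0.527345
  p = 5/39 = 0.128205: log2(p) = -2.963474, -p*log2(p) = 0.379933
  p = 2/39 = 0.051282: log2(p) = -4.285402, -p*log2(p) = 0.219764
  p = 14/39 = 0.358974: log2(p) = -1.478047, -p*log2(p) = 0.530581
H = 0.135523 + 0.135523 + 0.527345 + 0.379933 + 0.219764 + 0.530581 = 1.928669

H = 1.9287 bits/symbol


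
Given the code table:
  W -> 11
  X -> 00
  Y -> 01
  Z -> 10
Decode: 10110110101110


Decoding:
10 -> Z
11 -> W
01 -> Y
10 -> Z
10 -> Z
11 -> W
10 -> Z


Result: ZWYZZWZ


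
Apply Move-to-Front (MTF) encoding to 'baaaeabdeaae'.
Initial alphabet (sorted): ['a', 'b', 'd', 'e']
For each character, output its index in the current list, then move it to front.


MTF encoding:
'b': index 1 in ['a', 'b', 'd', 'e'] -> ['b', 'a', 'd', 'e']
'a': index 1 in ['b', 'a', 'd', 'e'] -> ['a', 'b', 'd', 'e']
'a': index 0 in ['a', 'b', 'd', 'e'] -> ['a', 'b', 'd', 'e']
'a': index 0 in ['a', 'b', 'd', 'e'] -> ['a', 'b', 'd', 'e']
'e': index 3 in ['a', 'b', 'd', 'e'] -> ['e', 'a', 'b', 'd']
'a': index 1 in ['e', 'a', 'b', 'd'] -> ['a', 'e', 'b', 'd']
'b': index 2 in ['a', 'e', 'b', 'd'] -> ['b', 'a', 'e', 'd']
'd': index 3 in ['b', 'a', 'e', 'd'] -> ['d', 'b', 'a', 'e']
'e': index 3 in ['d', 'b', 'a', 'e'] -> ['e', 'd', 'b', 'a']
'a': index 3 in ['e', 'd', 'b', 'a'] -> ['a', 'e', 'd', 'b']
'a': index 0 in ['a', 'e', 'd', 'b'] -> ['a', 'e', 'd', 'b']
'e': index 1 in ['a', 'e', 'd', 'b'] -> ['e', 'a', 'd', 'b']


Output: [1, 1, 0, 0, 3, 1, 2, 3, 3, 3, 0, 1]


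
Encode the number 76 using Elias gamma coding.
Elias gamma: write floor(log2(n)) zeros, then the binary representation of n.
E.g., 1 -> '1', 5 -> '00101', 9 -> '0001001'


num_bits = floor(log2(76)) + 1 = 7
leading_zeros = num_bits - 1 = 6
binary(76) = 1001100

Elias gamma(76) = '000000' + '1001100' = 0000001001100 (13 bits)


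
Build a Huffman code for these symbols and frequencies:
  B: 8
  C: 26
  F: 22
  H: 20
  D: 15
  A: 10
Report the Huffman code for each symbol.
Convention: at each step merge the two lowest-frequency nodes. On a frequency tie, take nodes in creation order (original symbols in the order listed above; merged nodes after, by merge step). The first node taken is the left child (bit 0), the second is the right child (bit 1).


Huffman tree construction:
Step 1: Merge B(8) + A(10) = 18
Step 2: Merge D(15) + (B+A)(18) = 33
Step 3: Merge H(20) + F(22) = 42
Step 4: Merge C(26) + (D+(B+A))(33) = 59
Step 5: Merge (H+F)(42) + (C+(D+(B+A)))(59) = 101
Read each symbol's code off the tree from the root (left child = 0, right child = 1).

Codes:
  B: 1110 (length 4)
  C: 10 (length 2)
  F: 01 (length 2)
  H: 00 (length 2)
  D: 110 (length 3)
  A: 1111 (length 4)
Average code length: 253/101 = 2.5050 bits/symbol


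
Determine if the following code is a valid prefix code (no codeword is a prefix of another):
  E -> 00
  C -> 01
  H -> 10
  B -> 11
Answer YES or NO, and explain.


Checking each pair (does one codeword prefix another?):
  E='00' vs C='01': no prefix
  E='00' vs H='10': no prefix
  E='00' vs B='11': no prefix
  C='01' vs E='00': no prefix
  C='01' vs H='10': no prefix
  C='01' vs B='11': no prefix
  H='10' vs E='00': no prefix
  H='10' vs C='01': no prefix
  H='10' vs B='11': no prefix
  B='11' vs E='00': no prefix
  B='11' vs C='01': no prefix
  B='11' vs H='10': no prefix
No violation found over all pairs.

YES -- this is a valid prefix code. No codeword is a prefix of any other codeword.


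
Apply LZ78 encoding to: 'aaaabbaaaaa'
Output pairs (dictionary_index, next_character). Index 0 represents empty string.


LZ78 encoding steps:
Dictionary: {0: ''}
Step 1: w='' (idx 0), next='a' -> output (0, 'a'), add 'a' as idx 1
Step 2: w='a' (idx 1), next='a' -> output (1, 'a'), add 'aa' as idx 2
Step 3: w='a' (idx 1), next='b' -> output (1, 'b'), add 'ab' as idx 3
Step 4: w='' (idx 0), next='b' -> output (0, 'b'), add 'b' as idx 4
Step 5: w='aa' (idx 2), next='a' -> output (2, 'a'), add 'aaa' as idx 5
Step 6: w='aa' (idx 2), end of input -> output (2, '')


Encoded: [(0, 'a'), (1, 'a'), (1, 'b'), (0, 'b'), (2, 'a'), (2, '')]


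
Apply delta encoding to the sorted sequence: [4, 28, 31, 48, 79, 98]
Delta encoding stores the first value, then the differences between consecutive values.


First value: 4
Deltas:
  28 - 4 = 24
  31 - 28 = 3
  48 - 31 = 17
  79 - 48 = 31
  98 - 79 = 19


Delta encoded: [4, 24, 3, 17, 31, 19]


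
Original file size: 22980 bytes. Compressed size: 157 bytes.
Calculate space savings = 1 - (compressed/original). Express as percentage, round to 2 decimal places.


ratio = compressed/original = 157/22980 = 0.006832
savings = 1 - ratio = 1 - 0.006832 = 0.993168
as a percentage: 0.993168 * 100 = 99.32%

Space savings = 1 - 157/22980 = 99.32%


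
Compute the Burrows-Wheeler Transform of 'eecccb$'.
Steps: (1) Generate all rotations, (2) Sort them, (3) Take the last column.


Rotations (sorted):
  0: $eecccb -> last char: b
  1: b$eeccc -> last char: c
  2: cb$eecc -> last char: c
  3: ccb$eec -> last char: c
  4: cccb$ee -> last char: e
  5: ecccb$e -> last char: e
  6: eecccb$ -> last char: $


BWT = bcccee$


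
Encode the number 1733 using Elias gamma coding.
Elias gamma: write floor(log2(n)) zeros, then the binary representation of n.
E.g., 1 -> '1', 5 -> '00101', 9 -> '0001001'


num_bits = floor(log2(1733)) + 1 = 11
leading_zeros = num_bits - 1 = 10
binary(1733) = 11011000101

Elias gamma(1733) = '0000000000' + '11011000101' = 000000000011011000101 (21 bits)


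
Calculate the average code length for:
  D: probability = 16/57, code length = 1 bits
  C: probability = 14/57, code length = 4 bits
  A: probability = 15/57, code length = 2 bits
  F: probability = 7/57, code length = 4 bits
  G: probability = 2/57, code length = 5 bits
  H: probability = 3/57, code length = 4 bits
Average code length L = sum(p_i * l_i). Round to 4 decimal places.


Weighted contributions p_i * l_i:
  D: (16/57) * 1 = 16/57
  C: (14/57) * 4 = 56/57
  A: (15/57) * 2 = 30/57
  F: (7/57) * 4 = 28/57
  G: (2/57) * 5 = 10/57
  H: (3/57) * 4 = 12/57
Sum = (16 + 56 + 30 + 28 + 10 + 12)/57 = 152/57

L = 152/57 = 2.6667 bits/symbol


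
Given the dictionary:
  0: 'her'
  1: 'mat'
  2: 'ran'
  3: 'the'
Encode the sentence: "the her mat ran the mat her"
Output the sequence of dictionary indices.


Look up each word in the dictionary:
  'the' -> 3
  'her' -> 0
  'mat' -> 1
  'ran' -> 2
  'the' -> 3
  'mat' -> 1
  'her' -> 0

Encoded: [3, 0, 1, 2, 3, 1, 0]


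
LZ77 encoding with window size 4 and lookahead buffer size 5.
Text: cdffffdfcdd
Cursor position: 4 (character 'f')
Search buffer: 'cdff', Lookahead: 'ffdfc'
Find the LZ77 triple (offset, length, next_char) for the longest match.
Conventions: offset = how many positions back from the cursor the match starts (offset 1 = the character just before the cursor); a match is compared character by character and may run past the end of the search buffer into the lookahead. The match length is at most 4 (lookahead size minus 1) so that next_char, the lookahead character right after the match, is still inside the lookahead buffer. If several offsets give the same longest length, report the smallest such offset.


Try each offset into the search buffer:
  offset=1 (pos 3, char 'f'): match length 2
  offset=2 (pos 2, char 'f'): match length 2
  offset=3 (pos 1, char 'd'): match length 0
  offset=4 (pos 0, char 'c'): match length 0
Longest match has length 2, found at offsets 1, 2; take the smallest, offset 1.
next_char = character at position 4 + 2 = 6 -> 'd'

Best match: offset=1, length=2 (matching 'ff' starting at position 3)
LZ77 triple: (1, 2, 'd')


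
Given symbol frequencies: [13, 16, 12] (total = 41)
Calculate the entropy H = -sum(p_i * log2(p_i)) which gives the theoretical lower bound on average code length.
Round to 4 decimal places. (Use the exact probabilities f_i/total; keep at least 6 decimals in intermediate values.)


Per-symbol terms -p_i * log2(p_i) with p_i = f_i/41:
  p = 13/41 = 0.317073: log2(p) = -1.657112, -p*log2(p) = 0.525426
  p = 16/41 = 0.390244: log2(p) = -1.357552, -p*log2(p) = 0.529776
  p = 12/41 = 0.292683: log2(p) = -1.772590, -p*log2(p) = 0.518807
H = 0.525426 + 0.529776 + 0.518807 = 1.574009

H = 1.574 bits/symbol


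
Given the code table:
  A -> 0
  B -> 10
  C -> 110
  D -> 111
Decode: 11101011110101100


Decoding:
111 -> D
0 -> A
10 -> B
111 -> D
10 -> B
10 -> B
110 -> C
0 -> A


Result: DABDBBCA


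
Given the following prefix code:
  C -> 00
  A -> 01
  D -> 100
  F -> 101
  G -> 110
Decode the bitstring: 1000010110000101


Decoding step by step:
Bits 100 -> D
Bits 00 -> C
Bits 101 -> F
Bits 100 -> D
Bits 00 -> C
Bits 101 -> F


Decoded message: DCFDCF


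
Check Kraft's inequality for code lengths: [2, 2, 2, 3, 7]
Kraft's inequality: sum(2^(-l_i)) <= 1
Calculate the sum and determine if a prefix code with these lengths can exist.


Sum = 2^(-2) + 2^(-2) + 2^(-2) + 2^(-3) + 2^(-7)
    = 0.25 + 0.25 + 0.25 + 0.125 + 0.0078125
    = 113/128 = 0.8828125
Since 0.8828125 <= 1, Kraft's inequality IS satisfied.
A prefix code with these lengths CAN exist.

Kraft sum = 0.8828125. Satisfied.


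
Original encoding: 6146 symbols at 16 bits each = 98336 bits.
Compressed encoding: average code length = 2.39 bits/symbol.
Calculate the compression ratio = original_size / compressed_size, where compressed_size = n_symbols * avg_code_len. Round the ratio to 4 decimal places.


original_size = n_symbols * orig_bits = 6146 * 16 = 98336 bits
compressed_size = n_symbols * avg_code_len = 6146 * 2.39 = 14688.94 bits
ratio = original_size / compressed_size = 98336 / 14688.94 = 6.6946

Compression ratio = 6.6946


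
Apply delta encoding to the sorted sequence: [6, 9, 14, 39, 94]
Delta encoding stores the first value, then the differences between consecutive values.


First value: 6
Deltas:
  9 - 6 = 3
  14 - 9 = 5
  39 - 14 = 25
  94 - 39 = 55


Delta encoded: [6, 3, 5, 25, 55]


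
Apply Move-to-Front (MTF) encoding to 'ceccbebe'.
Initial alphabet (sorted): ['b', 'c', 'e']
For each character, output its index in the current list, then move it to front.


MTF encoding:
'c': index 1 in ['b', 'c', 'e'] -> ['c', 'b', 'e']
'e': index 2 in ['c', 'b', 'e'] -> ['e', 'c', 'b']
'c': index 1 in ['e', 'c', 'b'] -> ['c', 'e', 'b']
'c': index 0 in ['c', 'e', 'b'] -> ['c', 'e', 'b']
'b': index 2 in ['c', 'e', 'b'] -> ['b', 'c', 'e']
'e': index 2 in ['b', 'c', 'e'] -> ['e', 'b', 'c']
'b': index 1 in ['e', 'b', 'c'] -> ['b', 'e', 'c']
'e': index 1 in ['b', 'e', 'c'] -> ['e', 'b', 'c']


Output: [1, 2, 1, 0, 2, 2, 1, 1]


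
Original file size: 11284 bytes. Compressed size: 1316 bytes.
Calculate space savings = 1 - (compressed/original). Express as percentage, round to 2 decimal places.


ratio = compressed/original = 1316/11284 = 0.116625
savings = 1 - ratio = 1 - 0.116625 = 0.883375
as a percentage: 0.883375 * 100 = 88.34%

Space savings = 1 - 1316/11284 = 88.34%


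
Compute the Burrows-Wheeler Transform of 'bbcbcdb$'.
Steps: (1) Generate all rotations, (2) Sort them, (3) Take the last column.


Rotations (sorted):
  0: $bbcbcdb -> last char: b
  1: b$bbcbcd -> last char: d
  2: bbcbcdb$ -> last char: $
  3: bcbcdb$b -> last char: b
  4: bcdb$bbc -> last char: c
  5: cbcdb$bb -> last char: b
  6: cdb$bbcb -> last char: b
  7: db$bbcbc -> last char: c


BWT = bd$bcbbc


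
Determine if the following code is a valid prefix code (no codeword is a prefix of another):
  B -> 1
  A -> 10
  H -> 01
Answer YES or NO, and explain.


Checking each pair (does one codeword prefix another?):
  B='1' vs A='10': prefix -- VIOLATION

NO -- this is NOT a valid prefix code. B (1) is a prefix of A (10).


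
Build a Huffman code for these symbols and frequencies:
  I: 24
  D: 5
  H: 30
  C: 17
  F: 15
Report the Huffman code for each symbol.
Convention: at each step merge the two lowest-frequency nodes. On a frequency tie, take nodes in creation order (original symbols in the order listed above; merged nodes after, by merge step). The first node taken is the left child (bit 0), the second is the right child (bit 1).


Huffman tree construction:
Step 1: Merge D(5) + F(15) = 20
Step 2: Merge C(17) + (D+F)(20) = 37
Step 3: Merge I(24) + H(30) = 54
Step 4: Merge (C+(D+F))(37) + (I+H)(54) = 91
Read each symbol's code off the tree from the root (left child = 0, right child = 1).

Codes:
  I: 10 (length 2)
  D: 010 (length 3)
  H: 11 (length 2)
  C: 00 (length 2)
  F: 011 (length 3)
Average code length: 202/91 = 2.2198 bits/symbol


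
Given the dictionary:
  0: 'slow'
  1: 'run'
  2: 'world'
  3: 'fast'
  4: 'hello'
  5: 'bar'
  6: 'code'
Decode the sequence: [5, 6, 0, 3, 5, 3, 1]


Look up each index in the dictionary:
  5 -> 'bar'
  6 -> 'code'
  0 -> 'slow'
  3 -> 'fast'
  5 -> 'bar'
  3 -> 'fast'
  1 -> 'run'

Decoded: "bar code slow fast bar fast run"


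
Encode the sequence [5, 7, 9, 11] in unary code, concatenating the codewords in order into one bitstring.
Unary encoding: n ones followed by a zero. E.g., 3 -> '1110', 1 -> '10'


Encode each number as n ones followed by a terminating 0:
  5 -> 111110 (6 bits)
  7 -> 11111110 (8 bits)
  9 -> 1111111110 (10 bits)
  11 -> 111111111110 (12 bits)
Total length = 6 + 8 + 10 + 12 = 36 bits.

Unary([5, 7, 9, 11]) = 111110111111101111111110111111111110 (36 bits)


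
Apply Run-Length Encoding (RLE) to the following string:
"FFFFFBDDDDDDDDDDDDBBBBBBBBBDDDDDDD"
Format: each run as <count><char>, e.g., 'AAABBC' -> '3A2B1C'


Scanning runs left to right:
  i=0: run of 'F' x 5 -> '5F'
  i=5: run of 'B' x 1 -> '1B'
  i=6: run of 'D' x 12 -> '12D'
  i=18: run of 'B' x 9 -> '9B'
  i=27: run of 'D' x 7 -> '7D'

RLE = 5F1B12D9B7D


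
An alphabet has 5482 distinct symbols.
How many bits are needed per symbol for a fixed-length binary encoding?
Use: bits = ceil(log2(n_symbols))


log2(5482) = 12.4205
Bracket: 2^12 = 4096 < 5482 <= 2^13 = 8192
So ceil(log2(5482)) = 13

bits = ceil(log2(5482)) = ceil(12.4205) = 13 bits


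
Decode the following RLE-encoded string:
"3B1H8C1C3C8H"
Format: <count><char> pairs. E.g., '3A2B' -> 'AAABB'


Expanding each <count><char> pair:
  3B -> 'BBB'
  1H -> 'H'
  8C -> 'CCCCCCCC'
  1C -> 'C'
  3C -> 'CCC'
  8H -> 'HHHHHHHH'

Decoded = BBBHCCCCCCCCCCCCHHHHHHHH


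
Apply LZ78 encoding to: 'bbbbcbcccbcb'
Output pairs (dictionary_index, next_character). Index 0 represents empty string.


LZ78 encoding steps:
Dictionary: {0: ''}
Step 1: w='' (idx 0), next='b' -> output (0, 'b'), add 'b' as idx 1
Step 2: w='b' (idx 1), next='b' -> output (1, 'b'), add 'bb' as idx 2
Step 3: w='b' (idx 1), next='c' -> output (1, 'c'), add 'bc' as idx 3
Step 4: w='bc' (idx 3), next='c' -> output (3, 'c'), add 'bcc' as idx 4
Step 5: w='' (idx 0), next='c' -> output (0, 'c'), add 'c' as idx 5
Step 6: w='bc' (idx 3), next='b' -> output (3, 'b'), add 'bcb' as idx 6


Encoded: [(0, 'b'), (1, 'b'), (1, 'c'), (3, 'c'), (0, 'c'), (3, 'b')]


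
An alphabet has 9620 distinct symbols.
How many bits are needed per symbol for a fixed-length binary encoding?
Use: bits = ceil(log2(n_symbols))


log2(9620) = 13.2318
Bracket: 2^13 = 8192 < 9620 <= 2^14 = 16384
So ceil(log2(9620)) = 14

bits = ceil(log2(9620)) = ceil(13.2318) = 14 bits


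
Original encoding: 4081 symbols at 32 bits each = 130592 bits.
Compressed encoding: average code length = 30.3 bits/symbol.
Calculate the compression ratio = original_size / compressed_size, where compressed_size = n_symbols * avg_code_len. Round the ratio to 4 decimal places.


original_size = n_symbols * orig_bits = 4081 * 32 = 130592 bits
compressed_size = n_symbols * avg_code_len = 4081 * 30.3 = 123654.3 bits
ratio = original_size / compressed_size = 130592 / 123654.3 = 1.0561

Compression ratio = 1.0561


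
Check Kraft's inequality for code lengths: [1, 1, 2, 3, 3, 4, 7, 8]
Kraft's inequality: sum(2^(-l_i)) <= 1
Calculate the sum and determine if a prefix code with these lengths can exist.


Sum = 2^(-1) + 2^(-1) + 2^(-2) + 2^(-3) + 2^(-3) + 2^(-4) + 2^(-7) + 2^(-8)
    = 0.5 + 0.5 + 0.25 + 0.125 + 0.125 + 0.0625 + 0.0078125 + 0.00390625
    = 403/256 = 1.57421875
Since 1.57421875 > 1, Kraft's inequality is NOT satisfied.
A prefix code with these lengths CANNOT exist.

Kraft sum = 1.57421875. Not satisfied.


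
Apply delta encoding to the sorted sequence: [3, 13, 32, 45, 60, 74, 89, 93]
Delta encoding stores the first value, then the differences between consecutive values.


First value: 3
Deltas:
  13 - 3 = 10
  32 - 13 = 19
  45 - 32 = 13
  60 - 45 = 15
  74 - 60 = 14
  89 - 74 = 15
  93 - 89 = 4


Delta encoded: [3, 10, 19, 13, 15, 14, 15, 4]


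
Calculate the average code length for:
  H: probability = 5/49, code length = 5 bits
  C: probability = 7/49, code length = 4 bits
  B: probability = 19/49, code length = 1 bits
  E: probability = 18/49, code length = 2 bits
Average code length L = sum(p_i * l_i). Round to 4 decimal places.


Weighted contributions p_i * l_i:
  H: (5/49) * 5 = 25/49
  C: (7/49) * 4 = 28/49
  B: (19/49) * 1 = 19/49
  E: (18/49) * 2 = 36/49
Sum = (25 + 28 + 19 + 36)/49 = 108/49

L = 108/49 = 2.2041 bits/symbol


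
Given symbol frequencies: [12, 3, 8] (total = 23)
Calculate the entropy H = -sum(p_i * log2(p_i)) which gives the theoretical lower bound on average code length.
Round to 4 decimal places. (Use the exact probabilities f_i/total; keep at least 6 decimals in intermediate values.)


Per-symbol terms -p_i * log2(p_i) with p_i = f_i/23:
  p = 12/23 = 0.521739: log2(p) = -0.938599, -p*log2(p) = 0.489704
  p = 3/23 = 0.130435: log2(p) = -2.938599, -p*log2(p) = 0.383296
  p = 8/23 = 0.347826: log2(p) = -1.523562, -p*log2(p) = 0.529935
H = 0.489704 + 0.383296 + 0.529935 = 1.402935

H = 1.4029 bits/symbol


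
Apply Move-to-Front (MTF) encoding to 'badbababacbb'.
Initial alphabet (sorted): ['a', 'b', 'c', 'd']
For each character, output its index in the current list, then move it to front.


MTF encoding:
'b': index 1 in ['a', 'b', 'c', 'd'] -> ['b', 'a', 'c', 'd']
'a': index 1 in ['b', 'a', 'c', 'd'] -> ['a', 'b', 'c', 'd']
'd': index 3 in ['a', 'b', 'c', 'd'] -> ['d', 'a', 'b', 'c']
'b': index 2 in ['d', 'a', 'b', 'c'] -> ['b', 'd', 'a', 'c']
'a': index 2 in ['b', 'd', 'a', 'c'] -> ['a', 'b', 'd', 'c']
'b': index 1 in ['a', 'b', 'd', 'c'] -> ['b', 'a', 'd', 'c']
'a': index 1 in ['b', 'a', 'd', 'c'] -> ['a', 'b', 'd', 'c']
'b': index 1 in ['a', 'b', 'd', 'c'] -> ['b', 'a', 'd', 'c']
'a': index 1 in ['b', 'a', 'd', 'c'] -> ['a', 'b', 'd', 'c']
'c': index 3 in ['a', 'b', 'd', 'c'] -> ['c', 'a', 'b', 'd']
'b': index 2 in ['c', 'a', 'b', 'd'] -> ['b', 'c', 'a', 'd']
'b': index 0 in ['b', 'c', 'a', 'd'] -> ['b', 'c', 'a', 'd']


Output: [1, 1, 3, 2, 2, 1, 1, 1, 1, 3, 2, 0]


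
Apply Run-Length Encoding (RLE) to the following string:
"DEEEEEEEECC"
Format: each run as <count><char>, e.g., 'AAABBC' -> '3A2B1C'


Scanning runs left to right:
  i=0: run of 'D' x 1 -> '1D'
  i=1: run of 'E' x 8 -> '8E'
  i=9: run of 'C' x 2 -> '2C'

RLE = 1D8E2C


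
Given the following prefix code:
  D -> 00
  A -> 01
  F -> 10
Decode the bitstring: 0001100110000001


Decoding step by step:
Bits 00 -> D
Bits 01 -> A
Bits 10 -> F
Bits 01 -> A
Bits 10 -> F
Bits 00 -> D
Bits 00 -> D
Bits 01 -> A


Decoded message: DAFAFDDA


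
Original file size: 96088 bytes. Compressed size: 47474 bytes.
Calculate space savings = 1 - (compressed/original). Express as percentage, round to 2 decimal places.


ratio = compressed/original = 47474/96088 = 0.494068
savings = 1 - ratio = 1 - 0.494068 = 0.505932
as a percentage: 0.505932 * 100 = 50.59%

Space savings = 1 - 47474/96088 = 50.59%


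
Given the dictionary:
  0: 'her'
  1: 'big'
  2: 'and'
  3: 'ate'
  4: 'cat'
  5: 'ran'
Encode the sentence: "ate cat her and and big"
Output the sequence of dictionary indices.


Look up each word in the dictionary:
  'ate' -> 3
  'cat' -> 4
  'her' -> 0
  'and' -> 2
  'and' -> 2
  'big' -> 1

Encoded: [3, 4, 0, 2, 2, 1]


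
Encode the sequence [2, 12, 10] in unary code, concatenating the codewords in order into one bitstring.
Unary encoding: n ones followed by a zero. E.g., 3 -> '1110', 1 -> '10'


Encode each number as n ones followed by a terminating 0:
  2 -> 110 (3 bits)
  12 -> 1111111111110 (13 bits)
  10 -> 11111111110 (11 bits)
Total length = 3 + 13 + 11 = 27 bits.

Unary([2, 12, 10]) = 110111111111111011111111110 (27 bits)


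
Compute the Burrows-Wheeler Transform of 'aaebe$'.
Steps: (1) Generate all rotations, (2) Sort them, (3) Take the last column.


Rotations (sorted):
  0: $aaebe -> last char: e
  1: aaebe$ -> last char: $
  2: aebe$a -> last char: a
  3: be$aae -> last char: e
  4: e$aaeb -> last char: b
  5: ebe$aa -> last char: a


BWT = e$aeba


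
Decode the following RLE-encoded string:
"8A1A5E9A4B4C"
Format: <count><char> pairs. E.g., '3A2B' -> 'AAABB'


Expanding each <count><char> pair:
  8A -> 'AAAAAAAA'
  1A -> 'A'
  5E -> 'EEEEE'
  9A -> 'AAAAAAAAA'
  4B -> 'BBBB'
  4C -> 'CCCC'

Decoded = AAAAAAAAAEEEEEAAAAAAAAABBBBCCCC


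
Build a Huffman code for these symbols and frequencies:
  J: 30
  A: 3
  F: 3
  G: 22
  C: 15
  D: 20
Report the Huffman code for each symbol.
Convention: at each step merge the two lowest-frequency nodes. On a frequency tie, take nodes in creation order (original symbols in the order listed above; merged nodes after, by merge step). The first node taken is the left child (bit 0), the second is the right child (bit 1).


Huffman tree construction:
Step 1: Merge A(3) + F(3) = 6
Step 2: Merge (A+F)(6) + C(15) = 21
Step 3: Merge D(20) + ((A+F)+C)(21) = 41
Step 4: Merge G(22) + J(30) = 52
Step 5: Merge (D+((A+F)+C))(41) + (G+J)(52) = 93
Read each symbol's code off the tree from the root (left child = 0, right child = 1).

Codes:
  J: 11 (length 2)
  A: 0100 (length 4)
  F: 0101 (length 4)
  G: 10 (length 2)
  C: 011 (length 3)
  D: 00 (length 2)
Average code length: 213/93 = 2.2903 bits/symbol


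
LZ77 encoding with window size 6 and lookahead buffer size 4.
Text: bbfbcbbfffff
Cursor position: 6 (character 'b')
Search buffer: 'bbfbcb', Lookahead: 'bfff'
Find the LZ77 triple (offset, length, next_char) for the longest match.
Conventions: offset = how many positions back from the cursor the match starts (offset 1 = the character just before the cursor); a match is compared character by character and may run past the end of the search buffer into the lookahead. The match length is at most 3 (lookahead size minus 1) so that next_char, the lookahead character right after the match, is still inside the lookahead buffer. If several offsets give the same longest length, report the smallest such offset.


Try each offset into the search buffer:
  offset=1 (pos 5, char 'b'): match length 1
  offset=2 (pos 4, char 'c'): match length 0
  offset=3 (pos 3, char 'b'): match length 1
  offset=4 (pos 2, char 'f'): match length 0
  offset=5 (pos 1, char 'b'): match length 2
  offset=6 (pos 0, char 'b'): match length 1
Longest match has length 2 at offset 5.
next_char = character at position 6 + 2 = 8 -> 'f'

Best match: offset=5, length=2 (matching 'bf' starting at position 1)
LZ77 triple: (5, 2, 'f')


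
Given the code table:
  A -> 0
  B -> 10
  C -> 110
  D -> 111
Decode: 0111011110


Decoding:
0 -> A
111 -> D
0 -> A
111 -> D
10 -> B


Result: ADADB


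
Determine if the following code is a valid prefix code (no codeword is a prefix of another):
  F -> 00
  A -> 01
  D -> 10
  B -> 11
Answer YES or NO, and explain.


Checking each pair (does one codeword prefix another?):
  F='00' vs A='01': no prefix
  F='00' vs D='10': no prefix
  F='00' vs B='11': no prefix
  A='01' vs F='00': no prefix
  A='01' vs D='10': no prefix
  A='01' vs B='11': no prefix
  D='10' vs F='00': no prefix
  D='10' vs A='01': no prefix
  D='10' vs B='11': no prefix
  B='11' vs F='00': no prefix
  B='11' vs A='01': no prefix
  B='11' vs D='10': no prefix
No violation found over all pairs.

YES -- this is a valid prefix code. No codeword is a prefix of any other codeword.


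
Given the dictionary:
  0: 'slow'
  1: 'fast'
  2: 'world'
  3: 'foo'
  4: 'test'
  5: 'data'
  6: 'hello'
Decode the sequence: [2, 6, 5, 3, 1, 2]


Look up each index in the dictionary:
  2 -> 'world'
  6 -> 'hello'
  5 -> 'data'
  3 -> 'foo'
  1 -> 'fast'
  2 -> 'world'

Decoded: "world hello data foo fast world"


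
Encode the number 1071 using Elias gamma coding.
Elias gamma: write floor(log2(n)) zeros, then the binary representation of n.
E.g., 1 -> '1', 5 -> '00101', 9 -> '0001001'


num_bits = floor(log2(1071)) + 1 = 11
leading_zeros = num_bits - 1 = 10
binary(1071) = 10000101111

Elias gamma(1071) = '0000000000' + '10000101111' = 000000000010000101111 (21 bits)
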